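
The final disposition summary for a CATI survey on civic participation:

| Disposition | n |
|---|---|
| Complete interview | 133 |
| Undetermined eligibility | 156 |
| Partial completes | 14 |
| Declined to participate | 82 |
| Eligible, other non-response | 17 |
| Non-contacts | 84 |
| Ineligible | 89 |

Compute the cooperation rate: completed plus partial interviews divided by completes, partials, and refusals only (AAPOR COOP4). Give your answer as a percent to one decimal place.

Top → 133 + 14 = 147
Denominator → 133 + 14 + 82 = 229
COOP4 = 147 / 229 = 0.6419

64.2%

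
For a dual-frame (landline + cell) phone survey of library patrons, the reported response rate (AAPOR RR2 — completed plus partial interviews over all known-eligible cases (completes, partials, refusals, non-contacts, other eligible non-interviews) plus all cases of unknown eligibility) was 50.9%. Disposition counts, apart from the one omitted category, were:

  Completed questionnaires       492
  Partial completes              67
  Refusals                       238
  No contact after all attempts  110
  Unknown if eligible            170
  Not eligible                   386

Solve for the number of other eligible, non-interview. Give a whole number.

Numerator → 492 + 67 = 559
RR2 = 559 / D = 0.509
D = 559 / 0.509 = 1098.2
Remaining denominator categories sum to 1077
other eligible, non-interview = 1098.2 − 1077 ≈ 21

21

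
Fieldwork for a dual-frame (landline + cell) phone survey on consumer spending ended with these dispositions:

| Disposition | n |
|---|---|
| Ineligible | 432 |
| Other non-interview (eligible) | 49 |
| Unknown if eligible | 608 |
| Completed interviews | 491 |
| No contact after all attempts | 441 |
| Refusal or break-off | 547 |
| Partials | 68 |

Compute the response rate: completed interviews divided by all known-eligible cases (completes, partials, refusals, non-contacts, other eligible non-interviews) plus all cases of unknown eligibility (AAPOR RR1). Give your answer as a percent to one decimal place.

Numerator: 491
Denominator: 491 + 68 + 547 + 441 + 49 + 608 = 2204
RR1 = 491 / 2204 = 0.2228

22.3%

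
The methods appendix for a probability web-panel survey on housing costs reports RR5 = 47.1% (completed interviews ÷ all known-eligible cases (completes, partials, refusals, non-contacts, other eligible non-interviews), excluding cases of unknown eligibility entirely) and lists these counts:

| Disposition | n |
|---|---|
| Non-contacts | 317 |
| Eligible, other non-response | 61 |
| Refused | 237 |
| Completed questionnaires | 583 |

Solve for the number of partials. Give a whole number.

RR5 = 583 / D = 0.471
D = 583 / 0.471 = 1237.8
Other denominator terms total 1198
partials = 1237.8 − 1198 ≈ 40

40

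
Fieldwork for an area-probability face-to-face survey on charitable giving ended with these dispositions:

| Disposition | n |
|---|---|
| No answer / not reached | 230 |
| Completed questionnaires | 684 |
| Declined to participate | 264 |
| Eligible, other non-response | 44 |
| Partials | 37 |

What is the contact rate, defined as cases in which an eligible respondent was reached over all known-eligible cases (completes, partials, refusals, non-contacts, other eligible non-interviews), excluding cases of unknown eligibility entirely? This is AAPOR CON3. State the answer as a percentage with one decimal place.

81.7%

Top = 684 + 37 + 264 + 44 = 1029
Base = 684 + 37 + 264 + 230 + 44 = 1259
CON3 = 1029 / 1259 = 0.8173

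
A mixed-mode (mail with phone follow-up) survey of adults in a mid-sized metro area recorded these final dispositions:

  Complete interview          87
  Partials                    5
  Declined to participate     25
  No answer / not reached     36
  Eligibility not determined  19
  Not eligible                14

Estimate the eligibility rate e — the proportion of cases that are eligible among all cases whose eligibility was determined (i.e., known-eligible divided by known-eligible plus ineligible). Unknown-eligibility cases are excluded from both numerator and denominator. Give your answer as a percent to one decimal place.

Known eligible = 87 + 5 + 25 + 36 = 153
e = 153 / (153 + 14) = 153 / 167 = 0.9162

91.6%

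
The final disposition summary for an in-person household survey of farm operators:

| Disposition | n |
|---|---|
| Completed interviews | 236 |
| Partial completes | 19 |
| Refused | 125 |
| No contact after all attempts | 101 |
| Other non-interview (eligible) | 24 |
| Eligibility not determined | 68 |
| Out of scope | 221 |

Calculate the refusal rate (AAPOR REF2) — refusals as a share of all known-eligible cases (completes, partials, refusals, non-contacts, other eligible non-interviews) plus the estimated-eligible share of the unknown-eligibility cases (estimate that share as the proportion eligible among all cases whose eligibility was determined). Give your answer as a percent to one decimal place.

22.6%

Numerator: 125
Known eligible: 236 + 19 + 125 + 101 + 24 = 505
e = 505 / (505 + 221) = 505 / 726 = 0.6956
Estimated eligible among unknowns: 0.6956 × 68 = 47.30
Base: 505 + 47.30 = 552.30
REF2 = 125 / 552.30 = 0.2263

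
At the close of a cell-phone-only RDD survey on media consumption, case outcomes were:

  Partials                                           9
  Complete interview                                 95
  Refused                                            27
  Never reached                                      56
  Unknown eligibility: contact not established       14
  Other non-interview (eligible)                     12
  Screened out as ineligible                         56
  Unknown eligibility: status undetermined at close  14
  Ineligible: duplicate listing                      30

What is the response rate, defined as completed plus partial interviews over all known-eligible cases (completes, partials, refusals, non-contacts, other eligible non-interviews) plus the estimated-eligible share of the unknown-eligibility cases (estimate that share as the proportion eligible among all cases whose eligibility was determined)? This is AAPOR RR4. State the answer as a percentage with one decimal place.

47.6%

Unknown if eligible = 14 + 14 = 28
Out of scope = 56 + 30 = 86
Top = 95 + 9 = 104
Known eligible = 95 + 9 + 27 + 56 + 12 = 199
e = 199 / (199 + 86) = 199 / 285 = 0.6982
e × U = 0.6982 × 28 = 19.55
Denom = 199 + 19.55 = 218.55
RR4 = 104 / 218.55 = 0.4759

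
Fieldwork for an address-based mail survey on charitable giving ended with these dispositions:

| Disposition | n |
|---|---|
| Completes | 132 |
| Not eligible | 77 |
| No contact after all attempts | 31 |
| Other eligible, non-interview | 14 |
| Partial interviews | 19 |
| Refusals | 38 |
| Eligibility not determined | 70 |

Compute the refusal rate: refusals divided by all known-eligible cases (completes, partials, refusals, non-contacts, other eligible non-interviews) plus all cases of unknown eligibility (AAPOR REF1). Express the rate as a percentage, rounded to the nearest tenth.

12.5%

Top = 38
Denominator = 132 + 19 + 38 + 31 + 14 + 70 = 304
REF1 = 38 / 304 = 0.1250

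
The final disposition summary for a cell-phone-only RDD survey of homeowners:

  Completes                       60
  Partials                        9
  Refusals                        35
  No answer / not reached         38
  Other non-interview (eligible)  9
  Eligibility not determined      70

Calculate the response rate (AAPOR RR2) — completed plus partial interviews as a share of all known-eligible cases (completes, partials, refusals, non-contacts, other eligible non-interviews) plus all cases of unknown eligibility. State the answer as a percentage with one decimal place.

31.2%

Num → 60 + 9 = 69
Denom → 60 + 9 + 35 + 38 + 9 + 70 = 221
RR2 = 69 / 221 = 0.3122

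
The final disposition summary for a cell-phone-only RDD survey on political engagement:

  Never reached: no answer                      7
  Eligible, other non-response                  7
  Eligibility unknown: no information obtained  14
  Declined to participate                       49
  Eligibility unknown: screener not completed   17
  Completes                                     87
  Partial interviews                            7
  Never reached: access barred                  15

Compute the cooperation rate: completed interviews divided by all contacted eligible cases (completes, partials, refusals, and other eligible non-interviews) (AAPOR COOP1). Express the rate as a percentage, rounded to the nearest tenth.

Never reached = 7 + 15 = 22
Undetermined eligibility = 17 + 14 = 31
Numerator → 87
Base → 87 + 7 + 49 + 7 = 150
COOP1 = 87 / 150 = 0.5800

58.0%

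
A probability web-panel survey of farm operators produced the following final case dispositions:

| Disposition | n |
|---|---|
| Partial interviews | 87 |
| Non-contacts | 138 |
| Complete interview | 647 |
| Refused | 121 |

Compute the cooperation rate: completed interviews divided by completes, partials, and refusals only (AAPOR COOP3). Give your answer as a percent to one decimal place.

75.7%

Num = 647
Denominator = 647 + 87 + 121 = 855
COOP3 = 647 / 855 = 0.7567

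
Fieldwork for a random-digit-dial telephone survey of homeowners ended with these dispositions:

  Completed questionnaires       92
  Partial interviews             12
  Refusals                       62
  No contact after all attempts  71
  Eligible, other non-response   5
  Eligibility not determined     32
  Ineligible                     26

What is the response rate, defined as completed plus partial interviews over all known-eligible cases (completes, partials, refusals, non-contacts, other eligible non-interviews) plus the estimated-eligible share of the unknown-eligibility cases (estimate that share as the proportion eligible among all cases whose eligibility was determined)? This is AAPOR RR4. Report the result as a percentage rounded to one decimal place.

38.4%

Num = 92 + 12 = 104
Known eligible = 92 + 12 + 62 + 71 + 5 = 242
e = 242 / (242 + 26) = 242 / 268 = 0.9030
e × U = 0.9030 × 32 = 28.90
Base = 242 + 28.90 = 270.90
RR4 = 104 / 270.90 = 0.3839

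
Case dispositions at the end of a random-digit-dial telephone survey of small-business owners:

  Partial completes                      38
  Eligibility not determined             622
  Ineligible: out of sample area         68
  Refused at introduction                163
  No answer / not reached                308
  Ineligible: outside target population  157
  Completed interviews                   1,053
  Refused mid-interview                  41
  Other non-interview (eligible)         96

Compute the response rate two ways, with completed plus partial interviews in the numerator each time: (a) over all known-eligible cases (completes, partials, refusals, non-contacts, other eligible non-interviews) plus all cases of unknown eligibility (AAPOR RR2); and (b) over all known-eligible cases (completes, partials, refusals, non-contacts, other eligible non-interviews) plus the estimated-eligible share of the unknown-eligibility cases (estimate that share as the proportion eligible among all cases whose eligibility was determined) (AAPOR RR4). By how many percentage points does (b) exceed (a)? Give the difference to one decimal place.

1.5

Declined to participate = 163 + 41 = 204
Not eligible = 157 + 68 = 225
Top: 1053 + 38 = 1091
Denom: 1053 + 38 + 204 + 308 + 96 + 622 = 2321
RR2 = 1091 / 2321 = 0.4701
Known eligible: 1053 + 38 + 204 + 308 + 96 = 1699
e = 1699 / (1699 + 225) = 1699 / 1924 = 0.8831
e × U: 0.8831 × 622 = 549.29
Denom: 1699 + 549.29 = 2248.29
RR4 = 1091 / 2248.29 = 0.4853
Difference = 48.53 − 47.01 = 1.52 percentage points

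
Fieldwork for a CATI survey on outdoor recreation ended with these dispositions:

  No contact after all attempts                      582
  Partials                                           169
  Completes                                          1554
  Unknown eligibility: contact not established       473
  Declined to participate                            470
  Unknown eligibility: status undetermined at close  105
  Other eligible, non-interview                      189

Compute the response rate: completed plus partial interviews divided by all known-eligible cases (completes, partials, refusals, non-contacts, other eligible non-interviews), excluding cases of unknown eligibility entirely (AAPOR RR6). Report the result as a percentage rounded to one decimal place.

Unknown if eligible = 473 + 105 = 578
Top = 1554 + 169 = 1723
Denom = 1554 + 169 + 470 + 582 + 189 = 2964
RR6 = 1723 / 2964 = 0.5813

58.1%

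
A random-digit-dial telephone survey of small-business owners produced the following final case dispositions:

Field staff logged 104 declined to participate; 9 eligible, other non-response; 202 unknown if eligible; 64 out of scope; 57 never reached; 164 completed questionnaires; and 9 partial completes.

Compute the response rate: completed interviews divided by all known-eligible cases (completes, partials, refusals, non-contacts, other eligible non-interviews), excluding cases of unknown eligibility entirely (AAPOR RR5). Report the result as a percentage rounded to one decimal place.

47.8%

Numerator = 164
Base = 164 + 9 + 104 + 57 + 9 = 343
RR5 = 164 / 343 = 0.4781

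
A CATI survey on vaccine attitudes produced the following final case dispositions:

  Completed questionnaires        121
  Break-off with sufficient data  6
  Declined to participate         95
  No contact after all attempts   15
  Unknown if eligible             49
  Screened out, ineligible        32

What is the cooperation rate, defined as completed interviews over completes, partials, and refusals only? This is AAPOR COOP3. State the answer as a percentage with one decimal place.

Numerator = 121
Denominator = 121 + 6 + 95 = 222
COOP3 = 121 / 222 = 0.5450

54.5%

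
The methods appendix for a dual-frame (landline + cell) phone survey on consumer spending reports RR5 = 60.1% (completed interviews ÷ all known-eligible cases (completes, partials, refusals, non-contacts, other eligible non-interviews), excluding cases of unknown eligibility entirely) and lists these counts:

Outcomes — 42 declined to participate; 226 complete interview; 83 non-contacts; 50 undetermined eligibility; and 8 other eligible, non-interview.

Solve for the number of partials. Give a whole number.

RR5 = 226 / D = 0.601
D = 226 / 0.601 = 376.0
Other denominator terms total 359
partials = 376.0 − 359 ≈ 17

17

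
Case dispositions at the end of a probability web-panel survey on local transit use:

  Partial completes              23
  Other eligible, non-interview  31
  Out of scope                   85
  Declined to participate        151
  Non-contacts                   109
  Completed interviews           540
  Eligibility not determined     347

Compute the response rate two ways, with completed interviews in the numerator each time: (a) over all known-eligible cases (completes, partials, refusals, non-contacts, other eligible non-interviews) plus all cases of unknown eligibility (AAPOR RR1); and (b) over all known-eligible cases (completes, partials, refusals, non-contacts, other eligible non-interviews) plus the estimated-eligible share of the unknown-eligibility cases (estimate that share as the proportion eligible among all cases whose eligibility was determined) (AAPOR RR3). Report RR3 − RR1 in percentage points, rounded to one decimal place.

1.2

Top → 540
Denom → 540 + 23 + 151 + 109 + 31 + 347 = 1201
RR1 = 540 / 1201 = 0.4496
Known eligible → 540 + 23 + 151 + 109 + 31 = 854
e = 854 / (854 + 85) = 854 / 939 = 0.9095
Eligible share of unknowns → 0.9095 × 347 = 315.60
Denom → 854 + 315.60 = 1169.60
RR3 = 540 / 1169.60 = 0.4617
Difference = 46.17 − 44.96 = 1.21 percentage points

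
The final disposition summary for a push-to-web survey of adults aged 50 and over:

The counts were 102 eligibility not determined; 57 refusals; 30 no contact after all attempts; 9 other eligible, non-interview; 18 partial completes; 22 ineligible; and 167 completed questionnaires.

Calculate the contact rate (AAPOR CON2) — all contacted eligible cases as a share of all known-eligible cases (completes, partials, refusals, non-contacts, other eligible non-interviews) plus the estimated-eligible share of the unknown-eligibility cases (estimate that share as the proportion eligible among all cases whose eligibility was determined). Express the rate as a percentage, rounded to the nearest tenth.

Top = 167 + 18 + 57 + 9 = 251
Eligible (known) = 167 + 18 + 57 + 30 + 9 = 281
e = 281 / (281 + 22) = 281 / 303 = 0.9274
e × U = 0.9274 × 102 = 94.59
Denominator = 281 + 94.59 = 375.59
CON2 = 251 / 375.59 = 0.6683

66.8%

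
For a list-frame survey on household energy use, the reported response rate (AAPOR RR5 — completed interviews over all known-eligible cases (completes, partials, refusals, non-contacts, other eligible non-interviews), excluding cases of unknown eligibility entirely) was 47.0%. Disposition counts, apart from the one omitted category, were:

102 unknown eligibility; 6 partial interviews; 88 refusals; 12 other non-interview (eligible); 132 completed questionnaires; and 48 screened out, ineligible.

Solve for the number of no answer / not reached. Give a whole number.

RR5 = 132 / D = 0.470
D = 132 / 0.470 = 280.9
Remaining denominator categories sum to 238
no answer / not reached = 280.9 − 238 ≈ 43

43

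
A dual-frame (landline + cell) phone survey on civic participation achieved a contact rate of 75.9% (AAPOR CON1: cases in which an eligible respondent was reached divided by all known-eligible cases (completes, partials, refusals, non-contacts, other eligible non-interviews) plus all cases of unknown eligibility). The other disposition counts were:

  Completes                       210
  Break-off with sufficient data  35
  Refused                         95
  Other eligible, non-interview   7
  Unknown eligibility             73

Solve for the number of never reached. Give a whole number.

Numerator: 210 + 35 + 95 + 7 = 347
CON1 = 347 / D = 0.759
D = 347 / 0.759 = 457.2
Remaining denominator categories sum to 420
never reached = 457.2 − 420 ≈ 37

37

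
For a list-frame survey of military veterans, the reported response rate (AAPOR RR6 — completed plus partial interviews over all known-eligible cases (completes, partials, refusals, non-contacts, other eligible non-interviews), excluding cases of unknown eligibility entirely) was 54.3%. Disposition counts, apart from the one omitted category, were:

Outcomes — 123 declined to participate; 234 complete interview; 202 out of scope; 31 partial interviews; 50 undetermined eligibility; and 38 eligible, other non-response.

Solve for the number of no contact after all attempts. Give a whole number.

62

Numerator: 234 + 31 = 265
RR6 = 265 / D = 0.543
D = 265 / 0.543 = 488.0
Remaining denominator categories sum to 426
no contact after all attempts = 488.0 − 426 ≈ 62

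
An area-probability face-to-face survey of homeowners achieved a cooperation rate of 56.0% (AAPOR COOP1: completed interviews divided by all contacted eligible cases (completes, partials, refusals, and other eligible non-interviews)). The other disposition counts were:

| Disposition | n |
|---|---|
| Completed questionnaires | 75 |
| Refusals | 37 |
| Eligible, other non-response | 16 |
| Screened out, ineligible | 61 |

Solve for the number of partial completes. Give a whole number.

6

COOP1 = 75 / D = 0.560
D = 75 / 0.560 = 133.9
Remaining denominator categories sum to 128
partial completes = 133.9 − 128 ≈ 6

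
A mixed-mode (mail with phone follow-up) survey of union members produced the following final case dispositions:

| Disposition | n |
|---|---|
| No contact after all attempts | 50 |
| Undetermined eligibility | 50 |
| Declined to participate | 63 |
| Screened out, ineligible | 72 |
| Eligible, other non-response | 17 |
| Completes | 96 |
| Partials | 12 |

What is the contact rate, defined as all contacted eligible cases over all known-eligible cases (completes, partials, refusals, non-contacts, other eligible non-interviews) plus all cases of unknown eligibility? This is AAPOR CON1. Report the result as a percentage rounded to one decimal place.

Numerator → 96 + 12 + 63 + 17 = 188
Base → 96 + 12 + 63 + 50 + 17 + 50 = 288
CON1 = 188 / 288 = 0.6528

65.3%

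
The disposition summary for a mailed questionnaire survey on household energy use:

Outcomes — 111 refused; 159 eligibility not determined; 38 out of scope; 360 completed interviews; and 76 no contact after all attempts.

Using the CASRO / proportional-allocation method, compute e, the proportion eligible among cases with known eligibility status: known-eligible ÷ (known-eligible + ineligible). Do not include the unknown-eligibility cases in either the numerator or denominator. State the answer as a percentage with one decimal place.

Known eligible: 360 + 111 + 76 = 547
e = 547 / (547 + 38) = 547 / 585 = 0.9350

93.5%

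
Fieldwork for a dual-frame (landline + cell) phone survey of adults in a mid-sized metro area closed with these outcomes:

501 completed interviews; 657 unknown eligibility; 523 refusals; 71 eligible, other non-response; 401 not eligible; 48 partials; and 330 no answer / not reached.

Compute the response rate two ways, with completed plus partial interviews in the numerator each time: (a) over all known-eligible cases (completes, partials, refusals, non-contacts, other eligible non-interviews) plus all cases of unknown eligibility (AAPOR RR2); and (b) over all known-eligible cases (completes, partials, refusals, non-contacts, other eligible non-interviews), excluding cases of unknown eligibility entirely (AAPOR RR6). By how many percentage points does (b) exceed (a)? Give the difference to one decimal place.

11.5

Top: 501 + 48 = 549
Denom: 501 + 48 + 523 + 330 + 71 + 657 = 2130
RR2 = 549 / 2130 = 0.2577
Denom: 501 + 48 + 523 + 330 + 71 = 1473
RR6 = 549 / 1473 = 0.3727
Difference = 37.27 − 25.77 = 11.50 percentage points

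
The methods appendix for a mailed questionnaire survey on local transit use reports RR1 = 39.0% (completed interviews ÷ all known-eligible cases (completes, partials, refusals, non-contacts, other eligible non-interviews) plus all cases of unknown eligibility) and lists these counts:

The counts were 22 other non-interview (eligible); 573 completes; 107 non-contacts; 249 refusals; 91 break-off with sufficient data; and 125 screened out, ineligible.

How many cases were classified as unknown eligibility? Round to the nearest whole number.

427

RR1 = 573 / D = 0.390
D = 573 / 0.390 = 1469.2
Rest of base = 1042
unknown eligibility = 1469.2 − 1042 ≈ 427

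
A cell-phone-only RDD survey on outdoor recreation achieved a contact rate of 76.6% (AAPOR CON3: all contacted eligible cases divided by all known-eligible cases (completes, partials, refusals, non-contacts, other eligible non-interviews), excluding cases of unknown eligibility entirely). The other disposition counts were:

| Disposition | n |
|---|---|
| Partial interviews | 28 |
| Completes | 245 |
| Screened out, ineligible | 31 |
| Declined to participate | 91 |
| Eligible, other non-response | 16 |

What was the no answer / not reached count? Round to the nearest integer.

116

Top = 245 + 28 + 91 + 16 = 380
CON3 = 380 / D = 0.766
D = 380 / 0.766 = 496.1
Remaining denominator categories sum to 380
no answer / not reached = 496.1 − 380 ≈ 116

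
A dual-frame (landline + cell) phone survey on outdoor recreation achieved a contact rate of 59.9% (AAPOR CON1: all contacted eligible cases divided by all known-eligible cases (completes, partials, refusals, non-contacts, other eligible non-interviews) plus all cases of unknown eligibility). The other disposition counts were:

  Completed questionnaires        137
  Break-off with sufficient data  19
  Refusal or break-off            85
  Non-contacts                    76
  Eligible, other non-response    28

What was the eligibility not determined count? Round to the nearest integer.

Top = 137 + 19 + 85 + 28 = 269
CON1 = 269 / D = 0.599
D = 269 / 0.599 = 449.1
Rest of base = 345
eligibility not determined = 449.1 − 345 ≈ 104

104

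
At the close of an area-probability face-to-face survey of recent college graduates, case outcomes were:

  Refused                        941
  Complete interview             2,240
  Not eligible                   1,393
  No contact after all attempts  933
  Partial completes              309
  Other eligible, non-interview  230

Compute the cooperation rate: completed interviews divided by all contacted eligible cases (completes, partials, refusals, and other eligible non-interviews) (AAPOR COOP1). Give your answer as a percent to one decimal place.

60.2%

Numerator → 2240
Base → 2240 + 309 + 941 + 230 = 3720
COOP1 = 2240 / 3720 = 0.6022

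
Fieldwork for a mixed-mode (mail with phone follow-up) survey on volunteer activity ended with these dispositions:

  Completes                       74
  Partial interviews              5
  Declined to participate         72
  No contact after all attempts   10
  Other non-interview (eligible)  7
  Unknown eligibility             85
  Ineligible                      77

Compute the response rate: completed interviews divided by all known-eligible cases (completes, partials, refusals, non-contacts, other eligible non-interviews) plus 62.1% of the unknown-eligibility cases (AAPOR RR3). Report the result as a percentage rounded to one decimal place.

33.5%

Numerator: 74
Eligible (known): 74 + 5 + 72 + 10 + 7 = 168
e × U: 0.6210 × 85 = 52.78
Denom: 168 + 52.78 = 220.78
RR3 = 74 / 220.78 = 0.3352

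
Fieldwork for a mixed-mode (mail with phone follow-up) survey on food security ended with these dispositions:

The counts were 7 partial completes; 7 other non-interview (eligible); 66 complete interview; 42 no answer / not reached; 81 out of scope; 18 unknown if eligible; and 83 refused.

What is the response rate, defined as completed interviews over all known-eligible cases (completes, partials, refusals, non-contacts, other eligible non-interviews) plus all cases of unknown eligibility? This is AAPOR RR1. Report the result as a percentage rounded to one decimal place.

Top = 66
Denominator = 66 + 7 + 83 + 42 + 7 + 18 = 223
RR1 = 66 / 223 = 0.2960

29.6%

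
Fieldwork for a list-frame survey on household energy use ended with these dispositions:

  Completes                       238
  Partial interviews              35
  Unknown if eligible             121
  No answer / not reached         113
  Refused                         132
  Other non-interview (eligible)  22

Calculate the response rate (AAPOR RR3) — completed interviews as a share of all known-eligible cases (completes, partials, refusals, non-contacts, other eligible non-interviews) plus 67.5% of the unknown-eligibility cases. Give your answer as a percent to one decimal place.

Top = 238
Determined eligible = 238 + 35 + 132 + 113 + 22 = 540
Eligible share of unknowns = 0.6750 × 121 = 81.68
Base = 540 + 81.68 = 621.68
RR3 = 238 / 621.68 = 0.3828

38.3%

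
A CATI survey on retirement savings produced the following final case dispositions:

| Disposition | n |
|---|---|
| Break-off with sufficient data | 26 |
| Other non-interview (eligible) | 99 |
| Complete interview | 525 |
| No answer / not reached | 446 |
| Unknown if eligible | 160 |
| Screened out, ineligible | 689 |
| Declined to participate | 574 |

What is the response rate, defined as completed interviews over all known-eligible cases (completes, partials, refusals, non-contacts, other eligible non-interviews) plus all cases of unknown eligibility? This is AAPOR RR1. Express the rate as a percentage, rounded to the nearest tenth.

Top: 525
Denominator: 525 + 26 + 574 + 446 + 99 + 160 = 1830
RR1 = 525 / 1830 = 0.2869

28.7%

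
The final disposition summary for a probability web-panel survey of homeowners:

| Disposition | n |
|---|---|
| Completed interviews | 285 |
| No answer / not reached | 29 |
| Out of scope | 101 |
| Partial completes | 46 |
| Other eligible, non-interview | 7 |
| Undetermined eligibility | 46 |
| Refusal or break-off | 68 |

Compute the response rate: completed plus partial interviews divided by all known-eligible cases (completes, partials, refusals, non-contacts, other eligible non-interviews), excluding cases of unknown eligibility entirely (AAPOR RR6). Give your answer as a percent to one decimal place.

76.1%

Top = 285 + 46 = 331
Denominator = 285 + 46 + 68 + 29 + 7 = 435
RR6 = 331 / 435 = 0.7609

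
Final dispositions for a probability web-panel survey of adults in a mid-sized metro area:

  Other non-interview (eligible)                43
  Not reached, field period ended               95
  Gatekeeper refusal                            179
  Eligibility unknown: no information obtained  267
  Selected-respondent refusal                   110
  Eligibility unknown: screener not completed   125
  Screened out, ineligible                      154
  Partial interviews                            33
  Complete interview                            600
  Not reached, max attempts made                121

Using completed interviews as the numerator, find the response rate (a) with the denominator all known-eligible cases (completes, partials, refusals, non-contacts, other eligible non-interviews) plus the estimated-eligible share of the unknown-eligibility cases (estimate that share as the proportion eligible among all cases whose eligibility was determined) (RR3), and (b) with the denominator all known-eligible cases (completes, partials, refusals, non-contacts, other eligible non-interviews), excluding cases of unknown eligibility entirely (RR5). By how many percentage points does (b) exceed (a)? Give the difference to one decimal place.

11.5

Refused = 179 + 110 = 289
Non-contacts = 95 + 121 = 216
Eligibility not determined = 125 + 267 = 392
Top = 600
Known eligible = 600 + 33 + 289 + 216 + 43 = 1181
e = 1181 / (1181 + 154) = 1181 / 1335 = 0.8846
Eligible share of unknowns = 0.8846 × 392 = 346.76
Denominator = 1181 + 346.76 = 1527.76
RR3 = 600 / 1527.76 = 0.3927
Denominator = 600 + 33 + 289 + 216 + 43 = 1181
RR5 = 600 / 1181 = 0.5080
Difference = 50.80 − 39.27 = 11.53 percentage points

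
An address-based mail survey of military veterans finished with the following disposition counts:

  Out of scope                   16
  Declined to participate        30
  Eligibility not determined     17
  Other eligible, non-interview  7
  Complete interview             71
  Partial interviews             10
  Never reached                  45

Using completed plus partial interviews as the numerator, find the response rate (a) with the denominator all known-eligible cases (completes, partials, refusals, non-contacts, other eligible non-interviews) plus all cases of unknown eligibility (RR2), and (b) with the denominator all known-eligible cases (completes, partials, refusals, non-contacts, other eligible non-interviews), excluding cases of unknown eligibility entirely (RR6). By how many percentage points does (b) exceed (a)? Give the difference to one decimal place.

Top → 71 + 10 = 81
Denom → 71 + 10 + 30 + 45 + 7 + 17 = 180
RR2 = 81 / 180 = 0.4500
Denom → 71 + 10 + 30 + 45 + 7 = 163
RR6 = 81 / 163 = 0.4969
Difference = 49.69 − 45.00 = 4.69 percentage points

4.7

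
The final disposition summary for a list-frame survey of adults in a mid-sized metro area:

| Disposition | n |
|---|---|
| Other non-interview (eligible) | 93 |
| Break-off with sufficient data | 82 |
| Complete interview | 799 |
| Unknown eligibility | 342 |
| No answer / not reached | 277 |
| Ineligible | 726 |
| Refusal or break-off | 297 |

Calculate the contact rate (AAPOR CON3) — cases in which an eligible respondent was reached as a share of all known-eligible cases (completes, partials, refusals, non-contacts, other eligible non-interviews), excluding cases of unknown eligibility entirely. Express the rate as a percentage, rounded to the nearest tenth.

82.1%

Numerator = 799 + 82 + 297 + 93 = 1271
Denom = 799 + 82 + 297 + 277 + 93 = 1548
CON3 = 1271 / 1548 = 0.8211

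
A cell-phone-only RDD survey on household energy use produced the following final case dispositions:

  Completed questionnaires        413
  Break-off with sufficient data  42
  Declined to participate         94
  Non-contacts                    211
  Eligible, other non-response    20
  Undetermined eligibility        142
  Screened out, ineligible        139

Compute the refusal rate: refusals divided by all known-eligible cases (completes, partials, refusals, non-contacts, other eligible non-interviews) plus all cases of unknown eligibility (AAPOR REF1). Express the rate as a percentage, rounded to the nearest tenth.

Numerator → 94
Base → 413 + 42 + 94 + 211 + 20 + 142 = 922
REF1 = 94 / 922 = 0.1020

10.2%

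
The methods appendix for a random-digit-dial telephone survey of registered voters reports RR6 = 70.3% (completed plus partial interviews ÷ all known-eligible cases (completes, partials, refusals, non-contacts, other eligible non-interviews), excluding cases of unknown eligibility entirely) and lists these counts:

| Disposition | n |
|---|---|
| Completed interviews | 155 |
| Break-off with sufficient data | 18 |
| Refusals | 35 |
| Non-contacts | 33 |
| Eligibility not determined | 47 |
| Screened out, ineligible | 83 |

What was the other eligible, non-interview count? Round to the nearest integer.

Num → 155 + 18 = 173
RR6 = 173 / D = 0.703
D = 173 / 0.703 = 246.1
Rest of base = 241
other eligible, non-interview = 246.1 − 241 ≈ 5

5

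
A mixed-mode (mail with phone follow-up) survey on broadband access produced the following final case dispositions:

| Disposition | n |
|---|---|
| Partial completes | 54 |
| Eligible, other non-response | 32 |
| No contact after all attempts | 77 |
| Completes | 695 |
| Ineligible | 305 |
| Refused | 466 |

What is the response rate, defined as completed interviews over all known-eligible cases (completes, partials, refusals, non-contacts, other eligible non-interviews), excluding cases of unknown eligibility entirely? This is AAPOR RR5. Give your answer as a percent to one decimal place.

52.5%

Num = 695
Denom = 695 + 54 + 466 + 77 + 32 = 1324
RR5 = 695 / 1324 = 0.5249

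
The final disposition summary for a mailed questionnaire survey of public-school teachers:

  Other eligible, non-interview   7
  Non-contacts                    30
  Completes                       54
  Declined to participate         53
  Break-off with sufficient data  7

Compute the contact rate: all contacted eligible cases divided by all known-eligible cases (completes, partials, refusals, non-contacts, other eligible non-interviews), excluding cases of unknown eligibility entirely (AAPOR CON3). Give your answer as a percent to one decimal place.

80.1%

Num = 54 + 7 + 53 + 7 = 121
Denom = 54 + 7 + 53 + 30 + 7 = 151
CON3 = 121 / 151 = 0.8013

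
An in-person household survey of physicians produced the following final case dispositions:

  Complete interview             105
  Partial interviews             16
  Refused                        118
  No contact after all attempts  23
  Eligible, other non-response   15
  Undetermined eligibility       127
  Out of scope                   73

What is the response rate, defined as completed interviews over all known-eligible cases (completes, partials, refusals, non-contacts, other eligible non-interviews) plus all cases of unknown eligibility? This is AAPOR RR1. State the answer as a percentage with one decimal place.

Num = 105
Denom = 105 + 16 + 118 + 23 + 15 + 127 = 404
RR1 = 105 / 404 = 0.2599

26.0%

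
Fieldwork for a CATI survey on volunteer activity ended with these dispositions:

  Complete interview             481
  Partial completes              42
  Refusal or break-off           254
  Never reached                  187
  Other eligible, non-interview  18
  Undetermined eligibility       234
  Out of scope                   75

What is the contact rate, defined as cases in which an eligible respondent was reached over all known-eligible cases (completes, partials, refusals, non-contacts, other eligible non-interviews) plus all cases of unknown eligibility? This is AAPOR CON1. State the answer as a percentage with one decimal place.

65.4%

Numerator = 481 + 42 + 254 + 18 = 795
Denominator = 481 + 42 + 254 + 187 + 18 + 234 = 1216
CON1 = 795 / 1216 = 0.6538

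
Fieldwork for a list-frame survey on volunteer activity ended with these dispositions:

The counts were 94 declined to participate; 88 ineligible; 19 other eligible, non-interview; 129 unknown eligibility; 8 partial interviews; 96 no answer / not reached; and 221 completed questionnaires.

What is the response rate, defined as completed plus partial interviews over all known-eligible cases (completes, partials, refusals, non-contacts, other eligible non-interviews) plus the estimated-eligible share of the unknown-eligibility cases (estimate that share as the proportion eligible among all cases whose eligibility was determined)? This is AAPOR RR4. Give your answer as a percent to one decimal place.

42.0%

Num → 221 + 8 = 229
Known eligible → 221 + 8 + 94 + 96 + 19 = 438
e = 438 / (438 + 88) = 438 / 526 = 0.8327
Eligible share of unknowns → 0.8327 × 129 = 107.42
Denominator → 438 + 107.42 = 545.42
RR4 = 229 / 545.42 = 0.4199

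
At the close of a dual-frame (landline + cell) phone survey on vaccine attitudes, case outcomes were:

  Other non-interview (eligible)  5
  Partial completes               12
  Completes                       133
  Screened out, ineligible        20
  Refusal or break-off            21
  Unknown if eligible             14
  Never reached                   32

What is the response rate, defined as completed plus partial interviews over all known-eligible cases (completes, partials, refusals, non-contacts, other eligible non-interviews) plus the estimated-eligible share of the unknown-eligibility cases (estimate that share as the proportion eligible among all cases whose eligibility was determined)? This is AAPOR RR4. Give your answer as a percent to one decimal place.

67.2%

Numerator: 133 + 12 = 145
Eligible (known): 133 + 12 + 21 + 32 + 5 = 203
e = 203 / (203 + 20) = 203 / 223 = 0.9103
Eligible share of unknowns: 0.9103 × 14 = 12.74
Denom: 203 + 12.74 = 215.74
RR4 = 145 / 215.74 = 0.6721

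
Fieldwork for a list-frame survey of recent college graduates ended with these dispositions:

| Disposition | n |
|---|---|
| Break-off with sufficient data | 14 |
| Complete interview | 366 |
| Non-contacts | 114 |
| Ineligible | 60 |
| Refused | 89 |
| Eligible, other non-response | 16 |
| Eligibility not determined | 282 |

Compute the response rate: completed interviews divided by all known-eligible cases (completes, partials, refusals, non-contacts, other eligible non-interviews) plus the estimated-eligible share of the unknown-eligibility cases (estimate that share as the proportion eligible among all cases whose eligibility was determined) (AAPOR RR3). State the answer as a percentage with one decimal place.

42.8%

Top = 366
Eligible (known) = 366 + 14 + 89 + 114 + 16 = 599
e = 599 / (599 + 60) = 599 / 659 = 0.9090
e × U = 0.9090 × 282 = 256.34
Denom = 599 + 256.34 = 855.34
RR3 = 366 / 855.34 = 0.4279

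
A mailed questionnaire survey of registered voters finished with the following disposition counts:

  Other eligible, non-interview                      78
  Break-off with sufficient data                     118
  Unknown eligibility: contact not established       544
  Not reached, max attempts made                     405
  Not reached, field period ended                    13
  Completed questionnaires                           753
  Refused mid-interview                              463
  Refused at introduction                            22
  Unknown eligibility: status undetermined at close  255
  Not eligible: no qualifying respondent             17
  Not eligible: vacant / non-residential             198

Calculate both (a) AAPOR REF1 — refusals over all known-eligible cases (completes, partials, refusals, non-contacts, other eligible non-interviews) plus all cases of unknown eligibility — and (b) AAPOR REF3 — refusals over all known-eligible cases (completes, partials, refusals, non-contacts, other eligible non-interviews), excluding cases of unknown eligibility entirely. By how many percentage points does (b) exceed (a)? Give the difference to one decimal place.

Declined to participate = 22 + 463 = 485
Non-contacts = 13 + 405 = 418
Unknown eligibility = 544 + 255 = 799
Out of scope = 17 + 198 = 215
Num → 485
Denominator → 753 + 118 + 485 + 418 + 78 + 799 = 2651
REF1 = 485 / 2651 = 0.1829
Denominator → 753 + 118 + 485 + 418 + 78 = 1852
REF3 = 485 / 1852 = 0.2619
Difference = 26.19 − 18.29 = 7.90 percentage points

7.9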